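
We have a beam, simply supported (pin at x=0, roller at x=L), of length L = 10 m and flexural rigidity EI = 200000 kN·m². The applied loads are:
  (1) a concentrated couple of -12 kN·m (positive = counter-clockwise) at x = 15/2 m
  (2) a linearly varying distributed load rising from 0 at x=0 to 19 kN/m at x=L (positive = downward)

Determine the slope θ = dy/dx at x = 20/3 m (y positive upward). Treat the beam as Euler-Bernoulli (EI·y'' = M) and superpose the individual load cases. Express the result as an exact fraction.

Load 1 — applied couple M₀=-12 kN·m at a=15/2 m (b=L-a=5/2):
  θ_1 = (M₀x²/(2L)+C₁)/EI  [x≤a] with C₁=M₀(3b²-L²)/(6L)=65/4 = ((-12)·(20/3)²/(2·10)+(65/4))/200000 = -1/19200 rad
Load 2 — triangular load w₀=19 kN/m (0→w₀ over full span):
  θ_2 = -w₀(7L⁴-30L²x²+15x⁴)/(360LEI) = -19·(7·10⁴-30·10²·(20/3)²+15·(20/3)⁴)/(360·10·200000) = 1729/1944000 rad
Superposition: θ = Σ θ_i = 6511/7776000 rad ≈ 0.000837 rad

θ(20/3) = 6511/7776000 rad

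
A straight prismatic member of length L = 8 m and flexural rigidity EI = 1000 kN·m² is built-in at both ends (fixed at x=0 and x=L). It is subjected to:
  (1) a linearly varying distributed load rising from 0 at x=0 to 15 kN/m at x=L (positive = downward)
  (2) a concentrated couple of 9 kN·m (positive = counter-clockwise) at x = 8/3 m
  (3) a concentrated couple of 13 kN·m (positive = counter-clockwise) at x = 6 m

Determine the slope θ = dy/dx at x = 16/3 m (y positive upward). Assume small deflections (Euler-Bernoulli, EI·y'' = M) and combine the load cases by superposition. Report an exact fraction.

Load 1 — triangular load w₀=15 kN/m (0→w₀ over full span):
  θ_1 = -w₀(2x(L-x)(L-2x)(x+2L)+x²(L-x)²)/(120LEI) = -15·(2·(16/3)·(8-(16/3))·(8-2·(16/3))·((16/3)+2·8)+(16/3)²·(8-(16/3))²)/(120·8·1000) = 224/10125 rad
Load 2 — applied couple M₀=9 kN·m at a=8/3 m (b=L-a=16/3):
  θ_2 = (R_Ax²/2 - M_Ax - M₀(x-a))/EI  [x>a] with R_A=3/2, M_A=0 = ((3/2)·(16/3)²/2 - 0·(16/3) - 9·((16/3)-(8/3)))/1000 = -1/375 rad
Load 3 — applied couple M₀=13 kN·m at a=6 m (b=L-a=2):
  θ_3 = (R_Ax²/2 - M_Ax)/EI  [x≤a] with R_A=117/64, M_A=65/16 = ((117/64)·(16/3)²/2 - (65/16)·(16/3))/1000 = 13/3000 rad
Superposition: θ = Σ θ_i = 1927/81000 rad ≈ 0.023790 rad

θ(16/3) = 1927/81000 rad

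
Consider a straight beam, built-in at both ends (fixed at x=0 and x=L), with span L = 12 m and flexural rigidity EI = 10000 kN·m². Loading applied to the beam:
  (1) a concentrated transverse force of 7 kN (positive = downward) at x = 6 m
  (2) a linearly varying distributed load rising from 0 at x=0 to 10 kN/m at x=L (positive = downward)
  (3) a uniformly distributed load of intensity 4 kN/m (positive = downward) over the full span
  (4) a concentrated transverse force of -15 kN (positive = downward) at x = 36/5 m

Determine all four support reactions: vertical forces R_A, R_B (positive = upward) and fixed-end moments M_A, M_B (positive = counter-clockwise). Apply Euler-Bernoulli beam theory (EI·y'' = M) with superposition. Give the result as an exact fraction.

Load 1 — point force P=7 kN at a=6 m (b=L-a=6):
  R_A = Pb²(3a+b)/L³ = 7·6²·(3·6+6)/12³ = 7/2 kN
  M_A = Pab²/L² = 7·6·6²/12² = 21/2 kN·m
  R_B = Pa²(a+3b)/L³ = 7·6²·(6+3·6)/12³ = 7/2 kN
  M_B = -Pa²b/L² = -7·6²·6/12² = -21/2 kN·m
Load 2 — triangular load w₀=10 kN/m (0→w₀ over full span):
  R_A = 3w₀L/20 = 3·10·12/20 = 18 kN
  M_A = w₀L²/30 = 10·12²/30 = 48 kN·m
  R_B = 7w₀L/20 = 7·10·12/20 = 42 kN
  M_B = -w₀L²/20 = -10·12²/20 = -72 kN·m
Load 3 — uniform load w=4 kN/m over full span:
  R_A = wL/2 = 4·12/2 = 24 kN
  M_A = wL²/12 = 4·12²/12 = 48 kN·m
  R_B = wL/2 = 4·12/2 = 24 kN
  M_B = -wL²/12 = -4·12²/12 = -48 kN·m
Load 4 — point force P=-15 kN at a=36/5 m (b=L-a=24/5):
  R_A = Pb²(3a+b)/L³ = (-15)·(24/5)²·(3·(36/5)+(24/5))/12³ = -132/25 kN
  M_A = Pab²/L² = (-15)·(36/5)·(24/5)²/12² = -432/25 kN·m
  R_B = Pa²(a+3b)/L³ = (-15)·(36/5)²·((36/5)+3·(24/5))/12³ = -243/25 kN
  M_B = -Pa²b/L² = -(-15)·(36/5)²·(24/5)/12² = 648/25 kN·m
Superposition: R_A = 2011/50 kN, M_A = 4461/50 kN·m, R_B = 2989/50 kN, M_B = -5229/50 kN·m

R_A = 2011/50 kN, M_A = 4461/50 kN·m, R_B = 2989/50 kN, M_B = -5229/50 kN·m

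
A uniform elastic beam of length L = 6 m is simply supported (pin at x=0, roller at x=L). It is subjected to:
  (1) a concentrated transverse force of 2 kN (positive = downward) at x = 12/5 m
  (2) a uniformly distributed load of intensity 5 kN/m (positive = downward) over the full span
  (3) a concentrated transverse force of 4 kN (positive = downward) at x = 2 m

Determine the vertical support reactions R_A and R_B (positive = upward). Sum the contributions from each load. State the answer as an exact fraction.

Load 1 — point force P=2 kN at a=12/5 m (b=L-a=18/5):
  R_A = Pb/L = 2·(18/5)/6 = 6/5 kN
  R_B = Pa/L = 2·(12/5)/6 = 4/5 kN
Load 2 — uniform load w=5 kN/m over full span:
  R_A = wL/2 = 5·6/2 = 15 kN
  R_B = wL/2 = 5·6/2 = 15 kN
Load 3 — point force P=4 kN at a=2 m (b=L-a=4):
  R_A = Pb/L = 4·4/6 = 8/3 kN
  R_B = Pa/L = 4·2/6 = 4/3 kN
Superposition: R_A = 283/15 kN, R_B = 257/15 kN

R_A = 283/15 kN, R_B = 257/15 kN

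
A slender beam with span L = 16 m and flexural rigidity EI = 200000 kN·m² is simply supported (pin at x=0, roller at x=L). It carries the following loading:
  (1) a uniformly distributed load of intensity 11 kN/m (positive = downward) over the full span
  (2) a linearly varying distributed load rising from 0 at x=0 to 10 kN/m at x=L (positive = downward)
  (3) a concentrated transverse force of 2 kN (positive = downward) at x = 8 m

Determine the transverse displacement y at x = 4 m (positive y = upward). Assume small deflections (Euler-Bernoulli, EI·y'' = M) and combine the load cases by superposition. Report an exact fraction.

y(4) = -607/12500 m

Load 1 — uniform load w=11 kN/m over full span:
  y_1 = -wx(L³-2Lx²+x³)/(24EI) = -11·4·(16³-2·16·4²+4³)/(24·200000) = -209/6250 m
Load 2 — triangular load w₀=10 kN/m (0→w₀ over full span):
  y_2 = -w₀x(7L⁴-10L²x²+3x⁴)/(360LEI) = -10·4·(7·16⁴-10·16²·4²+3·4⁴)/(360·16·200000) = -109/7500 m
Load 3 — point force P=2 kN at a=8 m (b=L-a=8):
  y_3 = -Pbx(L²-b²-x²)/(6LEI)  [x≤a] = -2·8·4·(16²-8²-4²)/(6·16·200000) = -11/18750 m
Superposition: y = Σ y_i = -607/12500 m ≈ -0.048560 m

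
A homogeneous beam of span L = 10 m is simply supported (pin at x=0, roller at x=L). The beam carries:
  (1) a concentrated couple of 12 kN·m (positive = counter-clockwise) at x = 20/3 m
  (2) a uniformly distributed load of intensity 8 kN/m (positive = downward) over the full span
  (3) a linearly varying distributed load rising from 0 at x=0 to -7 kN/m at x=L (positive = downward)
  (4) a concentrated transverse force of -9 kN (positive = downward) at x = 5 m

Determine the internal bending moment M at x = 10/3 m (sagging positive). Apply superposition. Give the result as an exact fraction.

Load 1 — applied couple M₀=12 kN·m at a=20/3 m (b=L-a=10/3):
  M_1 = M₀x/L  [x≤a] = 12·(10/3)/10 = 4 kN·m
Load 2 — uniform load w=8 kN/m over full span:
  M_2 = wx(L-x)/2 = 8·(10/3)·(10-(10/3))/2 = 800/9 kN·m
Load 3 — triangular load w₀=-7 kN/m (0→w₀ over full span):
  M_3 = w₀Lx/6 - w₀x³/(6L) = (-7)·10·(10/3)/6 - (-7)·(10/3)³/(6·10) = -2800/81 kN·m
Load 4 — point force P=-9 kN at a=5 m (b=L-a=5):
  M_4 = Pbx/L  [x≤a] = (-9)·5·(10/3)/10 = -15 kN·m
Superposition: M = Σ M_i = 3509/81 kN·m ≈ 43.320988 kN·m

M(10/3) = 3509/81 kN·m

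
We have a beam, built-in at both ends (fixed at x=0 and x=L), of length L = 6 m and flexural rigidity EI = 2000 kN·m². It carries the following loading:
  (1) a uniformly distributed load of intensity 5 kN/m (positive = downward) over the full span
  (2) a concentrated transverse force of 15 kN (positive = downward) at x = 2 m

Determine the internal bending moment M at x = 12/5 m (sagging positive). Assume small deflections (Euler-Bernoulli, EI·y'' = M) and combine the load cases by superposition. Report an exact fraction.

M(12/5) = 209/15 kN·m

Load 1 — uniform load w=5 kN/m over full span:
  M_1 = wLx/2 - wL²/12 - wx²/2 = 5·6·(12/5)/2 - 5·6²/12 - 5·(12/5)²/2 = 33/5 kN·m
Load 2 — point force P=15 kN at a=2 m (b=L-a=4):
  M_2 = Pa²(a+3b)(L-x)/L³ - Pa²b/L²  [x>a] = 15·2²·(2+3·4)·(6-(12/5))/6³ - 15·2²·4/6² = 22/3 kN·m
Superposition: M = Σ M_i = 209/15 kN·m ≈ 13.933333 kN·m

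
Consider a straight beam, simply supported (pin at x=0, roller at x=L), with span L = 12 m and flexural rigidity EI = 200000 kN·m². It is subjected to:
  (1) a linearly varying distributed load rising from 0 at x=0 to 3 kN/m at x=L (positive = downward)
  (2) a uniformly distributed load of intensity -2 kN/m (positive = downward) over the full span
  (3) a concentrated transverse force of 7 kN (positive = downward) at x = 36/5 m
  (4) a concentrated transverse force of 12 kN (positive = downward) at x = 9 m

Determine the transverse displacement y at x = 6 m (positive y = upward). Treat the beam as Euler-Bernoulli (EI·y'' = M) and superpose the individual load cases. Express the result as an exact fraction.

Load 1 — triangular load w₀=3 kN/m (0→w₀ over full span):
  y_1 = -w₀x(7L⁴-10L²x²+3x⁴)/(360LEI) = -3·6·(7·12⁴-10·12²·6²+3·6⁴)/(360·12·200000) = -81/40000 m
Load 2 — uniform load w=-2 kN/m over full span:
  y_2 = -wx(L³-2Lx²+x³)/(24EI) = -(-2)·6·(12³-2·12·6²+6³)/(24·200000) = 27/10000 m
Load 3 — point force P=7 kN at a=36/5 m (b=L-a=24/5):
  y_3 = -Pbx(L²-b²-x²)/(6LEI)  [x≤a] = -7·(24/5)·6·(12²-(24/5)²-6²)/(6·12·200000) = -3717/3125000 m
Load 4 — point force P=12 kN at a=9 m (b=L-a=3):
  y_4 = -Pbx(L²-b²-x²)/(6LEI)  [x≤a] = -12·3·6·(12²-3²-6²)/(6·12·200000) = -297/200000 m
Superposition: y = Σ y_i = -24993/12500000 m ≈ -0.001999 m

y(6) = -24993/12500000 m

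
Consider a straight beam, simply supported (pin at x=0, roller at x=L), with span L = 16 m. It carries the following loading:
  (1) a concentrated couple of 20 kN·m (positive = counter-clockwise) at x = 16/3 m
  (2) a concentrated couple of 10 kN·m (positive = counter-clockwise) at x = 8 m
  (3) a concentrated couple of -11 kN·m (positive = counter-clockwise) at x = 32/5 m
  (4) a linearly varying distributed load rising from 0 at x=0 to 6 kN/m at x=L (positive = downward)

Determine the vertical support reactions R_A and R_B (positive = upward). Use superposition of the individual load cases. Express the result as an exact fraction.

Load 1 — applied couple M₀=20 kN·m at a=16/3 m (b=L-a=32/3):
  R_A = M₀/L = 20/16 = 5/4 kN
  R_B = -M₀/L = -20/16 = -5/4 kN
Load 2 — applied couple M₀=10 kN·m at a=8 m (b=L-a=8):
  R_A = M₀/L = 10/16 = 5/8 kN
  R_B = -M₀/L = -10/16 = -5/8 kN
Load 3 — applied couple M₀=-11 kN·m at a=32/5 m (b=L-a=48/5):
  R_A = M₀/L = (-11)/16 = -11/16 kN
  R_B = -M₀/L = -(-11)/16 = 11/16 kN
Load 4 — triangular load w₀=6 kN/m (0→w₀ over full span):
  R_A = w₀L/6 = 6·16/6 = 16 kN
  R_B = w₀L/3 = 6·16/3 = 32 kN
Superposition: R_A = 275/16 kN, R_B = 493/16 kN

R_A = 275/16 kN, R_B = 493/16 kN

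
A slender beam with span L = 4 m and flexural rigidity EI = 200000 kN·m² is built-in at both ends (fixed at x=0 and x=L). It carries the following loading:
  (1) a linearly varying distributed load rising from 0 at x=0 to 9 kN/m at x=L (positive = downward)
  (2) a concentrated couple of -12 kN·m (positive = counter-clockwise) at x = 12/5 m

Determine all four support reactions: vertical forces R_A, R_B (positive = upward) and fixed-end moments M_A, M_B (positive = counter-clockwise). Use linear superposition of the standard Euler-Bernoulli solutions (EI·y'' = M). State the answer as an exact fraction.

Load 1 — triangular load w₀=9 kN/m (0→w₀ over full span):
  R_A = 3w₀L/20 = 3·9·4/20 = 27/5 kN
  M_A = w₀L²/30 = 9·4²/30 = 24/5 kN·m
  R_B = 7w₀L/20 = 7·9·4/20 = 63/5 kN
  M_B = -w₀L²/20 = -9·4²/20 = -36/5 kN·m
Load 2 — applied couple M₀=-12 kN·m at a=12/5 m (b=L-a=8/5):
  R_A = 6M₀ab/L³ = 6·(-12)·(12/5)·(8/5)/4³ = -108/25 kN
  M_A = M₀b(2a-b)/L² = (-12)·(8/5)·(2·(12/5)-(8/5))/4² = -96/25 kN·m
  R_B = -6M₀ab/L³ = -6·(-12)·(12/5)·(8/5)/4³ = 108/25 kN
  M_B = M₀a(2b-a)/L² = (-12)·(12/5)·(2·(8/5)-(12/5))/4² = -36/25 kN·m
Superposition: R_A = 27/25 kN, M_A = 24/25 kN·m, R_B = 423/25 kN, M_B = -216/25 kN·m

R_A = 27/25 kN, M_A = 24/25 kN·m, R_B = 423/25 kN, M_B = -216/25 kN·m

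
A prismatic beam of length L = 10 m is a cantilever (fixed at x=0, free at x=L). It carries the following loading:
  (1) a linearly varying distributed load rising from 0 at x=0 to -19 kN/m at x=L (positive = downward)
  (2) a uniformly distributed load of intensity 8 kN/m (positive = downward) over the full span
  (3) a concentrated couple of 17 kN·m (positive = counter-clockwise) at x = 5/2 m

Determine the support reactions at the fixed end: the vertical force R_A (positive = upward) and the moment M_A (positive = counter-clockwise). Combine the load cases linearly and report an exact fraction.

Load 1 — triangular load w₀=-19 kN/m (0→w₀ over full span):
  R_A = w₀L/2 = (-19)·10/2 = -95 kN
  M_A = w₀L²/3 = (-19)·10²/3 = -1900/3 kN·m
Load 2 — uniform load w=8 kN/m over full span:
  R_A = wL = 8·10 = 80 kN
  M_A = wL²/2 = 8·10²/2 = 400 kN·m
Load 3 — applied couple M₀=17 kN·m at a=5/2 m (b=L-a=15/2):
  R_A = 0 kN
  M_A = -M₀ = -17 kN·m
Superposition: R_A = -15 kN, M_A = -751/3 kN·m

R_A = -15 kN, M_A = -751/3 kN·m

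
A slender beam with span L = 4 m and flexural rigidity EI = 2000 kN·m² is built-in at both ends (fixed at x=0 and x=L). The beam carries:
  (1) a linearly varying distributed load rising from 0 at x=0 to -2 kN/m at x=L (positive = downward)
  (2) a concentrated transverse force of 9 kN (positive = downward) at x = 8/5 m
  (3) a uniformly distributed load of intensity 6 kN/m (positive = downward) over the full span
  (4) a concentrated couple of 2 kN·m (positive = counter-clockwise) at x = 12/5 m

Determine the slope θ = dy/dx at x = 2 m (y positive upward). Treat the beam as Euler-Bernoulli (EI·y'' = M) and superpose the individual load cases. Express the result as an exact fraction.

Load 1 — triangular load w₀=-2 kN/m (0→w₀ over full span):
  θ_1 = -w₀(2x(L-x)(L-2x)(x+2L)+x²(L-x)²)/(120LEI) = -(-2)·(2·2·(4-2)·(4-2·2)·(2+2·4)+2²·(4-2)²)/(120·4·2000) = 1/30000 rad
Load 2 — point force P=9 kN at a=8/5 m (b=L-a=12/5):
  θ_2 = Pa²(L-x)(2bL-(3b+a)(L-x))/(2L³EI)  [x>a] = 9·(8/5)²·(4-2)·(2·(12/5)·4-(3·(12/5)+(8/5))·(4-2))/(2·4³·2000) = 9/31250 rad
Load 3 — uniform load w=6 kN/m over full span:
  θ_3 = -wx(L-x)(L-2x)/(12EI) = -6·2·(4-2)·(4-2·2)/(12·2000) = 0 rad
Load 4 — applied couple M₀=2 kN·m at a=12/5 m (b=L-a=8/5):
  θ_4 = (R_Ax²/2 - M_Ax)/EI  [x≤a] with R_A=18/25, M_A=16/25 = ((18/25)·2²/2 - (16/25)·2)/2000 = 1/12500 rad
Superposition: θ = Σ θ_i = 301/750000 rad ≈ 0.000401 rad

θ(2) = 301/750000 rad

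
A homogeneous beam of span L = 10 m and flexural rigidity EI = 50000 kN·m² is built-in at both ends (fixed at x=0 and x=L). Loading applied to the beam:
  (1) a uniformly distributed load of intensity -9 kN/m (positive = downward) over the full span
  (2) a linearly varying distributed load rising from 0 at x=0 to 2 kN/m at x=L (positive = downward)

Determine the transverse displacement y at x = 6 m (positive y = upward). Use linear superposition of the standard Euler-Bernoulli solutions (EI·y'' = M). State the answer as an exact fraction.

Load 1 — uniform load w=-9 kN/m over full span:
  y_1 = -wx²(L-x)²/(24EI) = -(-9)·6²·(10-6)²/(24·50000) = 27/6250 m
Load 2 — triangular load w₀=2 kN/m (0→w₀ over full span):
  y_2 = -w₀x²(L-x)²(x+2L)/(120LEI) = -2·6²·(10-6)²·(6+2·10)/(120·10·50000) = -39/78125 m
Superposition: y = Σ y_i = 597/156250 m ≈ 0.003821 m

y(6) = 597/156250 m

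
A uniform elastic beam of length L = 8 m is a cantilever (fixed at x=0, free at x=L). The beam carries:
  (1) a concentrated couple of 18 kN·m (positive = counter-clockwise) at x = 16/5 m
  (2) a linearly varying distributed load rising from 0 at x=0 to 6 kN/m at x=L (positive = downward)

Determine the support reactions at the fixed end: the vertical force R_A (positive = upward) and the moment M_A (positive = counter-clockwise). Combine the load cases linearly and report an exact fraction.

Load 1 — applied couple M₀=18 kN·m at a=16/5 m (b=L-a=24/5):
  R_A = 0 kN
  M_A = -M₀ = -18 kN·m
Load 2 — triangular load w₀=6 kN/m (0→w₀ over full span):
  R_A = w₀L/2 = 6·8/2 = 24 kN
  M_A = w₀L²/3 = 6·8²/3 = 128 kN·m
Superposition: R_A = 24 kN, M_A = 110 kN·m

R_A = 24 kN, M_A = 110 kN·m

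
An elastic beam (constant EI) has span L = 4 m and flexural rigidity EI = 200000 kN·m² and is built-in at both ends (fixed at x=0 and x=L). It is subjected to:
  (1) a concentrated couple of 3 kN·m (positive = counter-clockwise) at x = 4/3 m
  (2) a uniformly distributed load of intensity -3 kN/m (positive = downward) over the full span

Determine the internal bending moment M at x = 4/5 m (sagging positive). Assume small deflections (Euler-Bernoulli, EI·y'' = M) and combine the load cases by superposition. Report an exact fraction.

M(4/5) = 24/25 kN·m

Load 1 — applied couple M₀=3 kN·m at a=4/3 m (b=L-a=8/3):
  M_1 = R_Ax - M_A  [x≤a] with R_A=1, M_A=0 = 1·(4/5) - 0 = 4/5 kN·m
Load 2 — uniform load w=-3 kN/m over full span:
  M_2 = wLx/2 - wL²/12 - wx²/2 = (-3)·4·(4/5)/2 - (-3)·4²/12 - (-3)·(4/5)²/2 = 4/25 kN·m
Superposition: M = Σ M_i = 24/25 kN·m ≈ 0.960000 kN·m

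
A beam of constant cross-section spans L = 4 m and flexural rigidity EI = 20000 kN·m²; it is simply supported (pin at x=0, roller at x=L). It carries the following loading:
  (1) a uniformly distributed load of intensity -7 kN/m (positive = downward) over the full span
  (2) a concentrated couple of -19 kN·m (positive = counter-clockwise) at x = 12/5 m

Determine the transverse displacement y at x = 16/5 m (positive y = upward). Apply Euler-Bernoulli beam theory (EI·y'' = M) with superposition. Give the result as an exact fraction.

Load 1 — uniform load w=-7 kN/m over full span:
  y_1 = -wx(L³-2Lx²+x³)/(24EI) = -(-7)·(16/5)·(4³-2·4·(16/5)²+(16/5)³)/(24·20000) = 812/1171875 m
Load 2 — applied couple M₀=-19 kN·m at a=12/5 m (b=L-a=8/5):
  y_2 = (M₀x³/(6L)-M₀(x-a)²/2+C₁x)/EI  [x>a] with C₁=M₀(3b²-L²)/(6L)=494/75 = ((-19)·(16/5)³/(6·4)-(-19)·((16/5)-(12/5))²/2+(494/75)·(16/5))/20000 = 19/312500 m
Superposition: y = Σ y_i = 3533/4687500 m ≈ 0.000754 m

y(16/5) = 3533/4687500 m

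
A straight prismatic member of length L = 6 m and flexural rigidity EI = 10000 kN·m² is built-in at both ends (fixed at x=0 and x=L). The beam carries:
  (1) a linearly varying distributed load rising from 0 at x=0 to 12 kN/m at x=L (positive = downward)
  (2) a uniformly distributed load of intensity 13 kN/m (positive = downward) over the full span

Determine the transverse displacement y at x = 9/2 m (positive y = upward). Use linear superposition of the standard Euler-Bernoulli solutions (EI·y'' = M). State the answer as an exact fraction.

Load 1 — triangular load w₀=12 kN/m (0→w₀ over full span):
  y_1 = -w₀x²(L-x)²(x+2L)/(120LEI) = -12·(9/2)²·(6-(9/2))²·((9/2)+2·6)/(120·6·10000) = -8019/6400000 m
Load 2 — uniform load w=13 kN/m over full span:
  y_2 = -wx²(L-x)²/(24EI) = -13·(9/2)²·(6-(9/2))²/(24·10000) = -3159/1280000 m
Superposition: y = Σ y_i = -11907/3200000 m ≈ -0.003721 m

y(9/2) = -11907/3200000 m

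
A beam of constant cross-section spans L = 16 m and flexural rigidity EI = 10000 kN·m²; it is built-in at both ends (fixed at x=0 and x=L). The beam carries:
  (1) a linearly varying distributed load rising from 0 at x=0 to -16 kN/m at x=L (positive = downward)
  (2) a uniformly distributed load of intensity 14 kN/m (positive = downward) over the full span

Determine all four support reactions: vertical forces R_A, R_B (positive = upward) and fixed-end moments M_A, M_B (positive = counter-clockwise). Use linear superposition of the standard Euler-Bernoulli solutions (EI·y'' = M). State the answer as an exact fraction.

Load 1 — triangular load w₀=-16 kN/m (0→w₀ over full span):
  R_A = 3w₀L/20 = 3·(-16)·16/20 = -192/5 kN
  M_A = w₀L²/30 = (-16)·16²/30 = -2048/15 kN·m
  R_B = 7w₀L/20 = 7·(-16)·16/20 = -448/5 kN
  M_B = -w₀L²/20 = -(-16)·16²/20 = 1024/5 kN·m
Load 2 — uniform load w=14 kN/m over full span:
  R_A = wL/2 = 14·16/2 = 112 kN
  M_A = wL²/12 = 14·16²/12 = 896/3 kN·m
  R_B = wL/2 = 14·16/2 = 112 kN
  M_B = -wL²/12 = -14·16²/12 = -896/3 kN·m
Superposition: R_A = 368/5 kN, M_A = 2432/15 kN·m, R_B = 112/5 kN, M_B = -1408/15 kN·m

R_A = 368/5 kN, M_A = 2432/15 kN·m, R_B = 112/5 kN, M_B = -1408/15 kN·m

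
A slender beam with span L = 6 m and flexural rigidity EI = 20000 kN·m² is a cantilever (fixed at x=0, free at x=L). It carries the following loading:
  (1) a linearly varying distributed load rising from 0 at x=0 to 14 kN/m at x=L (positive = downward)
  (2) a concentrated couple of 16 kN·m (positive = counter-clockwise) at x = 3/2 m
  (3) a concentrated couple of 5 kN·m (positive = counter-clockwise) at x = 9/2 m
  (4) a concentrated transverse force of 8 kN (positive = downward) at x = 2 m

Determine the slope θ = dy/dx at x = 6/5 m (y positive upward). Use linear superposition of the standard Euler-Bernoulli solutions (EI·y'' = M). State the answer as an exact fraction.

θ(6/5) = -24969/3125000 rad

Load 1 — triangular load w₀=14 kN/m (0→w₀ over full span):
  θ_1 = (w₀Lx²/4-w₀L²x/3-w₀x⁴/(24L))/EI = (14·6·(6/5)²/4-14·6²·(6/5)/3-14·(6/5)⁴/(24·6))/20000 = -53613/6250000 rad
Load 2 — applied couple M₀=16 kN·m at a=3/2 m (b=L-a=9/2):
  θ_2 = M₀x/EI  [x≤a] = 16·(6/5)/20000 = 3/3125 rad
Load 3 — applied couple M₀=5 kN·m at a=9/2 m (b=L-a=3/2):
  θ_3 = M₀x/EI  [x≤a] = 5·(6/5)/20000 = 3/10000 rad
Load 4 — point force P=8 kN at a=2 m (b=L-a=4):
  θ_4 = -Px(2a-x)/(2EI)  [x≤a] = -8·(6/5)·(2·2-(6/5))/(2·20000) = -21/31250 rad
Superposition: θ = Σ θ_i = -24969/3125000 rad ≈ -0.007990 rad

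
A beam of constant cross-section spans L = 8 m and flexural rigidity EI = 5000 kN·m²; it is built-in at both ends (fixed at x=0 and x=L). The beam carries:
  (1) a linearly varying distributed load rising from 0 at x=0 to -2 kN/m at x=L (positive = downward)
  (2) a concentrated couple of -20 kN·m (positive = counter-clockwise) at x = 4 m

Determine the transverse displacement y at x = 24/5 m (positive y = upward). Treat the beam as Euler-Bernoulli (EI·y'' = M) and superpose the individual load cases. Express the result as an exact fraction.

Load 1 — triangular load w₀=-2 kN/m (0→w₀ over full span):
  y_1 = -w₀x²(L-x)²(x+2L)/(120LEI) = -(-2)·(24/5)²·(8-(24/5))²·((24/5)+2·8)/(120·8·5000) = 19968/9765625 m
Load 2 — applied couple M₀=-20 kN·m at a=4 m (b=L-a=4):
  y_2 = (R_Ax³/6 - M_Ax²/2 - M₀(x-a)²/2)/EI  [x>a] with R_A=-15/4, M_A=-5 = ((-15/4)·(24/5)³/6 - (-5)·(24/5)²/2 - (-20)·((24/5)-4)²/2)/5000 = -16/15625 m
Superposition: y = Σ y_i = 9968/9765625 m ≈ 0.001021 m

y(24/5) = 9968/9765625 m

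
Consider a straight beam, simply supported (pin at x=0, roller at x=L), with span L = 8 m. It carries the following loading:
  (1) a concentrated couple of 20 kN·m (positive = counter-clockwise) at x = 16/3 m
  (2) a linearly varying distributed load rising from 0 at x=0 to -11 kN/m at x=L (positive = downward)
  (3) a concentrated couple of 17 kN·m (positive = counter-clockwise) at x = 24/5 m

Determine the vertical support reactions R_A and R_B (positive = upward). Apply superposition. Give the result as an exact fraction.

R_A = -241/24 kN, R_B = -815/24 kN

Load 1 — applied couple M₀=20 kN·m at a=16/3 m (b=L-a=8/3):
  R_A = M₀/L = 20/8 = 5/2 kN
  R_B = -M₀/L = -20/8 = -5/2 kN
Load 2 — triangular load w₀=-11 kN/m (0→w₀ over full span):
  R_A = w₀L/6 = (-11)·8/6 = -44/3 kN
  R_B = w₀L/3 = (-11)·8/3 = -88/3 kN
Load 3 — applied couple M₀=17 kN·m at a=24/5 m (b=L-a=16/5):
  R_A = M₀/L = 17/8 kN
  R_B = -M₀/L = -17/8 kN
Superposition: R_A = -241/24 kN, R_B = -815/24 kN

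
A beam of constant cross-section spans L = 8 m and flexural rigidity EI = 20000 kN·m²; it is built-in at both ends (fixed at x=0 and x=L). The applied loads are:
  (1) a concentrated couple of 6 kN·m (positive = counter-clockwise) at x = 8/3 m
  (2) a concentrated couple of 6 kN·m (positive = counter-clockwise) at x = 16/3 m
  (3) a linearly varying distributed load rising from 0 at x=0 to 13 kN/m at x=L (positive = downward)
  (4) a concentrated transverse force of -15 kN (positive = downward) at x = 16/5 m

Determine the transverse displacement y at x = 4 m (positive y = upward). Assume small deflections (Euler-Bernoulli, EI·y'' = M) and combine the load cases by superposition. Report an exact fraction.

y(4) = -157/93750 m

Load 1 — applied couple M₀=6 kN·m at a=8/3 m (b=L-a=16/3):
  y_1 = (R_Ax³/6 - M_Ax²/2 - M₀(x-a)²/2)/EI  [x>a] with R_A=1, M_A=0 = (1·4³/6 - 0·4²/2 - 6·(4-(8/3))²/2)/20000 = 1/3750 m
Load 2 — applied couple M₀=6 kN·m at a=16/3 m (b=L-a=8/3):
  y_2 = (R_Ax³/6 - M_Ax²/2)/EI  [x≤a] with R_A=1, M_A=2 = (1·4³/6 - 2·4²/2)/20000 = -1/3750 m
Load 3 — triangular load w₀=13 kN/m (0→w₀ over full span):
  y_3 = -w₀x²(L-x)²(x+2L)/(120LEI) = -13·4²·(8-4)²·(4+2·8)/(120·8·20000) = -13/3750 m
Load 4 — point force P=-15 kN at a=16/5 m (b=L-a=24/5):
  y_4 = -Pa²(L-x)²(3bL-(3b+a)(L-x))/(6L³EI)  [x>a] = -(-15)·(16/5)²·(8-4)²·(3·(24/5)·8-(3·(24/5)+(16/5))·(8-4))/(6·8³·20000) = 28/15625 m
Superposition: y = Σ y_i = -157/93750 m ≈ -0.001675 m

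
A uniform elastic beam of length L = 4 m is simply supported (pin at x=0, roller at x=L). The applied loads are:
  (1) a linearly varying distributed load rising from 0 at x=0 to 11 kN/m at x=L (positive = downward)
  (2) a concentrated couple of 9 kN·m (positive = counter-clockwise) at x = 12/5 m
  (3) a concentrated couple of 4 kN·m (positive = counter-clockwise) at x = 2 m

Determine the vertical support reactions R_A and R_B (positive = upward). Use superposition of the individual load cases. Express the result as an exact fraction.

Load 1 — triangular load w₀=11 kN/m (0→w₀ over full span):
  R_A = w₀L/6 = 11·4/6 = 22/3 kN
  R_B = w₀L/3 = 11·4/3 = 44/3 kN
Load 2 — applied couple M₀=9 kN·m at a=12/5 m (b=L-a=8/5):
  R_A = M₀/L = 9/4 kN
  R_B = -M₀/L = -9/4 kN
Load 3 — applied couple M₀=4 kN·m at a=2 m (b=L-a=2):
  R_A = M₀/L = 4/4 = 1 kN
  R_B = -M₀/L = -4/4 = -1 kN
Superposition: R_A = 127/12 kN, R_B = 137/12 kN

R_A = 127/12 kN, R_B = 137/12 kN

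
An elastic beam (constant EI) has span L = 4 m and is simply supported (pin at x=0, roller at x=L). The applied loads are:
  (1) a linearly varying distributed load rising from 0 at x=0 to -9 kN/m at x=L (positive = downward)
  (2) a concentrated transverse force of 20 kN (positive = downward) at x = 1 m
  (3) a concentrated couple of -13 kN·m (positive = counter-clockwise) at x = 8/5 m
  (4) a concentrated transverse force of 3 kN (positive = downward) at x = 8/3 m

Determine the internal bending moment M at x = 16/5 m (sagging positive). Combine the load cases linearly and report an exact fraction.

M(16/5) = 161/125 kN·m

Load 1 — triangular load w₀=-9 kN/m (0→w₀ over full span):
  M_1 = w₀Lx/6 - w₀x³/(6L) = (-9)·4·(16/5)/6 - (-9)·(16/5)³/(6·4) = -864/125 kN·m
Load 2 — point force P=20 kN at a=1 m (b=L-a=3):
  M_2 = Pa(L-x)/L  [x>a] = 20·1·(4-(16/5))/4 = 4 kN·m
Load 3 — applied couple M₀=-13 kN·m at a=8/5 m (b=L-a=12/5):
  M_3 = M₀x/L - M₀  [x>a] = (-13)·(16/5)/4 - (-13) = 13/5 kN·m
Load 4 — point force P=3 kN at a=8/3 m (b=L-a=4/3):
  M_4 = Pa(L-x)/L  [x>a] = 3·(8/3)·(4-(16/5))/4 = 8/5 kN·m
Superposition: M = Σ M_i = 161/125 kN·m ≈ 1.288000 kN·m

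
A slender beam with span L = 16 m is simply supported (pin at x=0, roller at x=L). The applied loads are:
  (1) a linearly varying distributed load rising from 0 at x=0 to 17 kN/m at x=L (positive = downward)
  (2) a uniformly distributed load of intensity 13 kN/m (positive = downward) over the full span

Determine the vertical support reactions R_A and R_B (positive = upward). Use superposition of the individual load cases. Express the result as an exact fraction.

Load 1 — triangular load w₀=17 kN/m (0→w₀ over full span):
  R_A = w₀L/6 = 17·16/6 = 136/3 kN
  R_B = w₀L/3 = 17·16/3 = 272/3 kN
Load 2 — uniform load w=13 kN/m over full span:
  R_A = wL/2 = 13·16/2 = 104 kN
  R_B = wL/2 = 13·16/2 = 104 kN
Superposition: R_A = 448/3 kN, R_B = 584/3 kN

R_A = 448/3 kN, R_B = 584/3 kN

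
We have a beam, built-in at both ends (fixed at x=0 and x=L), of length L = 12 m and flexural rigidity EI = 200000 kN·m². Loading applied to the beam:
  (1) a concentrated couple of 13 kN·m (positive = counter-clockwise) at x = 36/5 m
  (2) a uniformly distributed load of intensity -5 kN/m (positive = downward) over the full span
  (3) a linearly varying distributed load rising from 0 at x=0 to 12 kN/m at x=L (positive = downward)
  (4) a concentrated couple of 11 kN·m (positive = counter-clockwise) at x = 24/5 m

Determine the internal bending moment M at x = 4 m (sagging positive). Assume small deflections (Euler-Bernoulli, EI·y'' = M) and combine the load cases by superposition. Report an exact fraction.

Load 1 — applied couple M₀=13 kN·m at a=36/5 m (b=L-a=24/5):
  M_1 = R_Ax - M_A  [x≤a] with R_A=39/25, M_A=104/25 = (39/25)·4 - (104/25) = 52/25 kN·m
Load 2 — uniform load w=-5 kN/m over full span:
  M_2 = wLx/2 - wL²/12 - wx²/2 = (-5)·12·4/2 - (-5)·12²/12 - (-5)·4²/2 = -20 kN·m
Load 3 — triangular load w₀=12 kN/m (0→w₀ over full span):
  M_3 = 3w₀Lx/20 - w₀L²/30 - w₀x³/(6L) = 3·12·12·4/20 - 12·12²/30 - 12·4³/(6·12) = 272/15 kN·m
Load 4 — applied couple M₀=11 kN·m at a=24/5 m (b=L-a=36/5):
  M_4 = R_Ax - M_A  [x≤a] with R_A=33/25, M_A=33/25 = (33/25)·4 - (33/25) = 99/25 kN·m
Superposition: M = Σ M_i = 313/75 kN·m ≈ 4.173333 kN·m

M(4) = 313/75 kN·m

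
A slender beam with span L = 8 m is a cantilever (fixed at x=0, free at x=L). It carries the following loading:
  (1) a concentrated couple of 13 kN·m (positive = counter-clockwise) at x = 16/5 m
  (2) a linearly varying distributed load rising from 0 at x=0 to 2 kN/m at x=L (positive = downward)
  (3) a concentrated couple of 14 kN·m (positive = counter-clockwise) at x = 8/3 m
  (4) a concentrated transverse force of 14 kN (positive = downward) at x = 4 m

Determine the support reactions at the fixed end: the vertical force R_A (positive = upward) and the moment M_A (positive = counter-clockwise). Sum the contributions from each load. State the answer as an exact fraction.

Load 1 — applied couple M₀=13 kN·m at a=16/5 m (b=L-a=24/5):
  R_A = 0 kN
  M_A = -M₀ = -13 kN·m
Load 2 — triangular load w₀=2 kN/m (0→w₀ over full span):
  R_A = w₀L/2 = 2·8/2 = 8 kN
  M_A = w₀L²/3 = 2·8²/3 = 128/3 kN·m
Load 3 — applied couple M₀=14 kN·m at a=8/3 m (b=L-a=16/3):
  R_A = 0 kN
  M_A = -M₀ = -14 kN·m
Load 4 — point force P=14 kN at a=4 m (b=L-a=4):
  R_A = P = 14 kN
  M_A = Pa = 14·4 = 56 kN·m
Superposition: R_A = 22 kN, M_A = 215/3 kN·m

R_A = 22 kN, M_A = 215/3 kN·m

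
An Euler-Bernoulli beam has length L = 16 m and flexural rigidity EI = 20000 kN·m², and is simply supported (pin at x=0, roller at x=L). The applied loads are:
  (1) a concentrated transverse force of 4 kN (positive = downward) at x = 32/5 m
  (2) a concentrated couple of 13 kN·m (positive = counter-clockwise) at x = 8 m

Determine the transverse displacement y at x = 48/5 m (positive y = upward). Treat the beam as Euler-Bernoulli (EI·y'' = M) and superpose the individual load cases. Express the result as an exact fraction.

Load 1 — point force P=4 kN at a=32/5 m (b=L-a=48/5):
  y_1 = -Pa(L-x)(2Lx-a²-x²)/(6LEI)  [x>a] = -4·(32/5)·(16-(48/5))·(2·16·(48/5)-(32/5)²-(48/5)²)/(6·16·20000) = -17408/1171875 m
Load 2 — applied couple M₀=13 kN·m at a=8 m (b=L-a=8):
  y_2 = (M₀x³/(6L)-M₀(x-a)²/2+C₁x)/EI  [x>a] with C₁=M₀(3b²-L²)/(6L)=-26/3 = (13·(48/5)³/(6·16)-13·((48/5)-8)²/2+(-26/3)·(48/5))/20000 = 78/78125 m
Superposition: y = Σ y_i = -16238/1171875 m ≈ -0.013856 m

y(48/5) = -16238/1171875 m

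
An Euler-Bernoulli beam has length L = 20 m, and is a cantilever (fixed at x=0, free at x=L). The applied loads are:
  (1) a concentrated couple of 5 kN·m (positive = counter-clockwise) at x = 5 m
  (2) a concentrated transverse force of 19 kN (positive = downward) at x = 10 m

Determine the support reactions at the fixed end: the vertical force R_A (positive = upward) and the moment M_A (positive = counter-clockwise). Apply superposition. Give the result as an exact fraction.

Load 1 — applied couple M₀=5 kN·m at a=5 m (b=L-a=15):
  R_A = 0 kN
  M_A = -M₀ = -5 kN·m
Load 2 — point force P=19 kN at a=10 m (b=L-a=10):
  R_A = P = 19 kN
  M_A = Pa = 19·10 = 190 kN·m
Superposition: R_A = 19 kN, M_A = 185 kN·m

R_A = 19 kN, M_A = 185 kN·m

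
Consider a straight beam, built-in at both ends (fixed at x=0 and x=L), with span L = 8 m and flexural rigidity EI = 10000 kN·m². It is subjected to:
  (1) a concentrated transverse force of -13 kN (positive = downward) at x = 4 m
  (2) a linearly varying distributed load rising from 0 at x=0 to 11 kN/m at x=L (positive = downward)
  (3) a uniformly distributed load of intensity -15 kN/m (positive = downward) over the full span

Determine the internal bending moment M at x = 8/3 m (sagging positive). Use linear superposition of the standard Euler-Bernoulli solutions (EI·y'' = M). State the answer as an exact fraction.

Load 1 — point force P=-13 kN at a=4 m (b=L-a=4):
  M_1 = Pb²(3a+b)x/L³ - Pab²/L²  [x≤a] = (-13)·4²·(3·4+4)·(8/3)/8³ - (-13)·4·4²/8² = -13/3 kN·m
Load 2 — triangular load w₀=11 kN/m (0→w₀ over full span):
  M_2 = 3w₀Lx/20 - w₀L²/30 - w₀x³/(6L) = 3·11·8·(8/3)/20 - 11·8²/30 - 11·(8/3)³/(6·8) = 2992/405 kN·m
Load 3 — uniform load w=-15 kN/m over full span:
  M_3 = wLx/2 - wL²/12 - wx²/2 = (-15)·8·(8/3)/2 - (-15)·8²/12 - (-15)·(8/3)²/2 = -80/3 kN·m
Superposition: M = Σ M_i = -9563/405 kN·m ≈ -23.612346 kN·m

M(8/3) = -9563/405 kN·m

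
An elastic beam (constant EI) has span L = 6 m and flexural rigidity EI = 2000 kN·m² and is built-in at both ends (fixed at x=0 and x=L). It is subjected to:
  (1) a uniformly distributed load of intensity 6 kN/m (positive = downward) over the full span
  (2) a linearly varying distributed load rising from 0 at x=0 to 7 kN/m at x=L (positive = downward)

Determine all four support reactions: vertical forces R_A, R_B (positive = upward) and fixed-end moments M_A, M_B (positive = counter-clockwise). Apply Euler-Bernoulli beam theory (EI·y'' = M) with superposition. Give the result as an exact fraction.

Load 1 — uniform load w=6 kN/m over full span:
  R_A = wL/2 = 6·6/2 = 18 kN
  M_A = wL²/12 = 6·6²/12 = 18 kN·m
  R_B = wL/2 = 6·6/2 = 18 kN
  M_B = -wL²/12 = -6·6²/12 = -18 kN·m
Load 2 — triangular load w₀=7 kN/m (0→w₀ over full span):
  R_A = 3w₀L/20 = 3·7·6/20 = 63/10 kN
  M_A = w₀L²/30 = 7·6²/30 = 42/5 kN·m
  R_B = 7w₀L/20 = 7·7·6/20 = 147/10 kN
  M_B = -w₀L²/20 = -7·6²/20 = -63/5 kN·m
Superposition: R_A = 243/10 kN, M_A = 132/5 kN·m, R_B = 327/10 kN, M_B = -153/5 kN·m

R_A = 243/10 kN, M_A = 132/5 kN·m, R_B = 327/10 kN, M_B = -153/5 kN·m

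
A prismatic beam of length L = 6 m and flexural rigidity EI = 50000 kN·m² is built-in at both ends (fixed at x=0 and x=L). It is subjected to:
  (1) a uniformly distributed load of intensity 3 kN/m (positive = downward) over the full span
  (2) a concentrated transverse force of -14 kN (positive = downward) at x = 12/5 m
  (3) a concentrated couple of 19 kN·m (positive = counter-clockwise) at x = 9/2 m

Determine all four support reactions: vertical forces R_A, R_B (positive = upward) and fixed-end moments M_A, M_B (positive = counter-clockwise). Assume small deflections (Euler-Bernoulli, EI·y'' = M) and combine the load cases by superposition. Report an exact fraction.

R_A = 6981/2000 kN, M_A = 5683/2000 kN·m, R_B = 1019/2000 kN, M_B = -8997/2000 kN·m

Load 1 — uniform load w=3 kN/m over full span:
  R_A = wL/2 = 3·6/2 = 9 kN
  M_A = wL²/12 = 3·6²/12 = 9 kN·m
  R_B = wL/2 = 3·6/2 = 9 kN
  M_B = -wL²/12 = -3·6²/12 = -9 kN·m
Load 2 — point force P=-14 kN at a=12/5 m (b=L-a=18/5):
  R_A = Pb²(3a+b)/L³ = (-14)·(18/5)²·(3·(12/5)+(18/5))/6³ = -1134/125 kN
  M_A = Pab²/L² = (-14)·(12/5)·(18/5)²/6² = -1512/125 kN·m
  R_B = Pa²(a+3b)/L³ = (-14)·(12/5)²·((12/5)+3·(18/5))/6³ = -616/125 kN
  M_B = -Pa²b/L² = -(-14)·(12/5)²·(18/5)/6² = 1008/125 kN·m
Load 3 — applied couple M₀=19 kN·m at a=9/2 m (b=L-a=3/2):
  R_A = 6M₀ab/L³ = 6·19·(9/2)·(3/2)/6³ = 57/16 kN
  M_A = M₀b(2a-b)/L² = 19·(3/2)·(2·(9/2)-(3/2))/6² = 95/16 kN·m
  R_B = -6M₀ab/L³ = -6·19·(9/2)·(3/2)/6³ = -57/16 kN
  M_B = M₀a(2b-a)/L² = 19·(9/2)·(2·(3/2)-(9/2))/6² = -57/16 kN·m
Superposition: R_A = 6981/2000 kN, M_A = 5683/2000 kN·m, R_B = 1019/2000 kN, M_B = -8997/2000 kN·m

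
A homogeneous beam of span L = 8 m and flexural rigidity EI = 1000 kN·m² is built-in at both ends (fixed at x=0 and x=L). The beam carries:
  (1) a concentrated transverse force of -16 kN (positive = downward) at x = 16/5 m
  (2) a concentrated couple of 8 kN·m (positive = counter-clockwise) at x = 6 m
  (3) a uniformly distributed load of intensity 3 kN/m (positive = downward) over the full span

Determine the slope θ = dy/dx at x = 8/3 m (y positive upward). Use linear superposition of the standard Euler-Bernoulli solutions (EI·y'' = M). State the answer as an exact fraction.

θ(8/3) = 59/421875 rad

Load 1 — point force P=-16 kN at a=16/5 m (b=L-a=24/5):
  θ_1 = -Pb²x(2aL-(3a+b)x)/(2L³EI)  [x≤a] = -(-16)·(24/5)²·(8/3)·(2·(16/5)·8-(3·(16/5)+(24/5))·(8/3))/(2·8³·1000) = 192/15625 rad
Load 2 — applied couple M₀=8 kN·m at a=6 m (b=L-a=2):
  θ_2 = (R_Ax²/2 - M_Ax)/EI  [x≤a] with R_A=9/8, M_A=5/2 = ((9/8)·(8/3)²/2 - (5/2)·(8/3))/1000 = -1/375 rad
Load 3 — uniform load w=3 kN/m over full span:
  θ_3 = -wx(L-x)(L-2x)/(12EI) = -3·(8/3)·(8-(8/3))·(8-2·(8/3))/(12·1000) = -32/3375 rad
Superposition: θ = Σ θ_i = 59/421875 rad ≈ 0.000140 rad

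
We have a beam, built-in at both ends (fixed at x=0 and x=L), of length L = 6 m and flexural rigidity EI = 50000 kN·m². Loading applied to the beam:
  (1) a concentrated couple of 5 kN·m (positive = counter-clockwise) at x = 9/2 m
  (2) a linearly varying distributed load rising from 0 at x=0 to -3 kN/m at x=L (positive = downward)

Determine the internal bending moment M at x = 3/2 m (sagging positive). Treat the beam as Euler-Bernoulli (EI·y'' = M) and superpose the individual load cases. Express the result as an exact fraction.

M(3/2) = -13/40 kN·m

Load 1 — applied couple M₀=5 kN·m at a=9/2 m (b=L-a=3/2):
  M_1 = R_Ax - M_A  [x≤a] with R_A=15/16, M_A=25/16 = (15/16)·(3/2) - (25/16) = -5/32 kN·m
Load 2 — triangular load w₀=-3 kN/m (0→w₀ over full span):
  M_2 = 3w₀Lx/20 - w₀L²/30 - w₀x³/(6L) = 3·(-3)·6·(3/2)/20 - (-3)·6²/30 - (-3)·(3/2)³/(6·6) = -27/160 kN·m
Superposition: M = Σ M_i = -13/40 kN·m ≈ -0.325000 kN·m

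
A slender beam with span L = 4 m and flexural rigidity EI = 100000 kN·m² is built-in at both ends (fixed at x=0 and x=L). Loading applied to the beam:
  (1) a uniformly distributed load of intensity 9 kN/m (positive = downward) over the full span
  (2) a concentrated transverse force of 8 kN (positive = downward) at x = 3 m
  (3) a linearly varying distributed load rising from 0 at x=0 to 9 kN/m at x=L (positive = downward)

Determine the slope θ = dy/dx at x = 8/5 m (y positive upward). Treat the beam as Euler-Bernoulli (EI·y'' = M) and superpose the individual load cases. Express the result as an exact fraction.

θ(8/5) = -701/15625000 rad

Load 1 — uniform load w=9 kN/m over full span:
  θ_1 = -wx(L-x)(L-2x)/(12EI) = -9·(8/5)·(4-(8/5))·(4-2·(8/5))/(12·100000) = -9/390625 rad
Load 2 — point force P=8 kN at a=3 m (b=L-a=1):
  θ_2 = -Pb²x(2aL-(3a+b)x)/(2L³EI)  [x≤a] = -8·1²·(8/5)·(2·3·4-(3·3+1)·(8/5))/(2·4³·100000) = -1/125000 rad
Load 3 — triangular load w₀=9 kN/m (0→w₀ over full span):
  θ_3 = -w₀(2x(L-x)(L-2x)(x+2L)+x²(L-x)²)/(120LEI) = -9·(2·(8/5)·(4-(8/5))·(4-2·(8/5))·((8/5)+2·4)+(8/5)²·(4-(8/5))²)/(120·4·100000) = -27/1953125 rad
Superposition: θ = Σ θ_i = -701/15625000 rad ≈ -0.000045 rad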